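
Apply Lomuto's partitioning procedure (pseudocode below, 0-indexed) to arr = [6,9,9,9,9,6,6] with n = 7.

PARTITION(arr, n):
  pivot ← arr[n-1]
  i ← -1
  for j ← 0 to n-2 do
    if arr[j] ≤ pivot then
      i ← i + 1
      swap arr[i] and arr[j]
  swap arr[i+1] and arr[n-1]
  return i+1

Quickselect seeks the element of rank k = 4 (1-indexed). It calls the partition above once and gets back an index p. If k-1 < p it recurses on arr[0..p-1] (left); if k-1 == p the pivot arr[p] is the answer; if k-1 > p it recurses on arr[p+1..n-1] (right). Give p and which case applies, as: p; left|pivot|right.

pivot=6, i=-1
j=0: 6≤6, i=0, swap(0,0) ⇒ [6,9,9,9,9,6,6]
j=1: 9>6, skip
j=2: 9>6, skip
j=3: 9>6, skip
j=4: 9>6, skip
j=5: 6≤6, i=1, swap(1,5) ⇒ [6,6,9,9,9,9,6]
swap(2,6) ⇒ [6,6,6,9,9,9,9]; return 2
p = 2; k-1 = 3 > 2 ⇒ right

2; right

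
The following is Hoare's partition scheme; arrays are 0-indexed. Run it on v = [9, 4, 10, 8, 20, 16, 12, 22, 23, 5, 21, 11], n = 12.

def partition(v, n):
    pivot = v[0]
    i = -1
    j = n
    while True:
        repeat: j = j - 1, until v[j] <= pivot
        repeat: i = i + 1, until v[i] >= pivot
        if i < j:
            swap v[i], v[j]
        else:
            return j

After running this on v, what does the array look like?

[5, 4, 8, 10, 20, 16, 12, 22, 23, 9, 21, 11]

pivot = v[0] = 9; i = -1, j = 12
j→9 (v[9]=5≤9), i→0 (v[0]=9≥9); i<j, swap → [5, 4, 10, 8, 20, 16, 12, 22, 23, 9, 21, 11]
j→3 (v[3]=8≤9), i→2 (v[2]=10≥9); i<j, swap → [5, 4, 8, 10, 20, 16, 12, 22, 23, 9, 21, 11]
j→2, i→3; i≥j, return j=2. v = [5, 4, 8, 10, 20, 16, 12, 22, 23, 9, 21, 11]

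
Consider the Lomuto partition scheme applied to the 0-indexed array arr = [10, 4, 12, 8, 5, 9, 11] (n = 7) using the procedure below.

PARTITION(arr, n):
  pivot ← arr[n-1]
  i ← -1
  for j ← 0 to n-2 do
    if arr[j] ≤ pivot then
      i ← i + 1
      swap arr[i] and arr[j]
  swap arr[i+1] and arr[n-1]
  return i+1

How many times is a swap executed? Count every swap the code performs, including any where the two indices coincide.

pivot = arr[6] = 11; i = -1
j=0: arr[0]=10 ≤ 11 → i=0, swap arr[0],arr[0] (no change) → [10, 4, 12, 8, 5, 9, 11]
j=1: arr[1]=4 ≤ 11 → i=1, swap arr[1],arr[1] (no change) → [10, 4, 12, 8, 5, 9, 11]
j=2: arr[2]=12 > 11 → no swap
j=3: arr[3]=8 ≤ 11 → i=2, swap arr[2],arr[3] → [10, 4, 8, 12, 5, 9, 11]
j=4: arr[4]=5 ≤ 11 → i=3, swap arr[3],arr[4] → [10, 4, 8, 5, 12, 9, 11]
j=5: arr[5]=9 ≤ 11 → i=4, swap arr[4],arr[5] → [10, 4, 8, 5, 9, 12, 11]
final swap arr[5],arr[6] → [10, 4, 8, 5, 9, 11, 12]; return 5

6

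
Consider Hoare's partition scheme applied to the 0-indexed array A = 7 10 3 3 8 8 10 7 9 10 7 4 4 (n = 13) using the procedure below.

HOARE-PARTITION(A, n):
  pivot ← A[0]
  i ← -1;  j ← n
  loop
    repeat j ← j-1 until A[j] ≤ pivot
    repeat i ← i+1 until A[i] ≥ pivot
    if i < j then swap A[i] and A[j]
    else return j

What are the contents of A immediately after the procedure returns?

pivot = A[0] = 7; i = -1, j = 13
j→12 (A[12]=4≤7), i→0 (A[0]=7≥7); i<j, swap → 4 10 3 3 8 8 10 7 9 10 7 4 7
j→11 (A[11]=4≤7), i→1 (A[1]=10≥7); i<j, swap → 4 4 3 3 8 8 10 7 9 10 7 10 7
j→10 (A[10]=7≤7), i→4 (A[4]=8≥7); i<j, swap → 4 4 3 3 7 8 10 7 9 10 8 10 7
j→7 (A[7]=7≤7), i→5 (A[5]=8≥7); i<j, swap → 4 4 3 3 7 7 10 8 9 10 8 10 7
j→5, i→6; i≥j, return j=5. A = 4 4 3 3 7 7 10 8 9 10 8 10 7

4 4 3 3 7 7 10 8 9 10 8 10 7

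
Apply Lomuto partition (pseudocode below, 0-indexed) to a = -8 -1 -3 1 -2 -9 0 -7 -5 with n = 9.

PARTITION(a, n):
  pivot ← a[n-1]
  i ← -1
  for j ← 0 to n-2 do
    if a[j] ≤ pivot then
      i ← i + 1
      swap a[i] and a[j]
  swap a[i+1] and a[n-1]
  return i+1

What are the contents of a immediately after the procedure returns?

-8 -9 -7 -5 -2 -1 0 -3 1

pivot=-5, i=-1
j=0: -8≤-5, i=0, swap(0,0) ⇒ -8 -1 -3 1 -2 -9 0 -7 -5
j=1: -1>-5, skip
j=2: -3>-5, skip
j=3: 1>-5, skip
j=4: -2>-5, skip
j=5: -9≤-5, i=1, swap(1,5) ⇒ -8 -9 -3 1 -2 -1 0 -7 -5
j=6: 0>-5, skip
j=7: -7≤-5, i=2, swap(2,7) ⇒ -8 -9 -7 1 -2 -1 0 -3 -5
swap(3,8) ⇒ -8 -9 -7 -5 -2 -1 0 -3 1; return 3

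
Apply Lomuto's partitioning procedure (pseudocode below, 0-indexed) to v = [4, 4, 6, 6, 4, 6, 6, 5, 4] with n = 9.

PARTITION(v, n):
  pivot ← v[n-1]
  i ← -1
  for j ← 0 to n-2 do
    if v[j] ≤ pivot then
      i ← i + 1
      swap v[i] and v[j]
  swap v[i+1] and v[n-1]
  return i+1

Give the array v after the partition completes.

pivot=4, i=-1
j=0: 4≤4, i=0, swap(0,0) ⇒ [4, 4, 6, 6, 4, 6, 6, 5, 4]
j=1: 4≤4, i=1, swap(1,1) ⇒ [4, 4, 6, 6, 4, 6, 6, 5, 4]
j=2: 6>4, skip
j=3: 6>4, skip
j=4: 4≤4, i=2, swap(2,4) ⇒ [4, 4, 4, 6, 6, 6, 6, 5, 4]
j=5: 6>4, skip
j=6: 6>4, skip
j=7: 5>4, skip
swap(3,8) ⇒ [4, 4, 4, 4, 6, 6, 6, 5, 6]; return 3

[4, 4, 4, 4, 6, 6, 6, 5, 6]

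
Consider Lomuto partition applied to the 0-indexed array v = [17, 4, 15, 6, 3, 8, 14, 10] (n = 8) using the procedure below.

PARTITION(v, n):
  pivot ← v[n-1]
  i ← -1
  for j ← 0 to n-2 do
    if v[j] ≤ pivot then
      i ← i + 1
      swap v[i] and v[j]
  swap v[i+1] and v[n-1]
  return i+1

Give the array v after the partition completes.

[4, 6, 3, 8, 10, 17, 14, 15]

pivot = v[7] = 10; i = -1
j=0: v[0]=17 > 10 → no swap
j=1: v[1]=4 ≤ 10 → i=0, swap v[0],v[1] → [4, 17, 15, 6, 3, 8, 14, 10]
j=2: v[2]=15 > 10 → no swap
j=3: v[3]=6 ≤ 10 → i=1, swap v[1],v[3] → [4, 6, 15, 17, 3, 8, 14, 10]
j=4: v[4]=3 ≤ 10 → i=2, swap v[2],v[4] → [4, 6, 3, 17, 15, 8, 14, 10]
j=5: v[5]=8 ≤ 10 → i=3, swap v[3],v[5] → [4, 6, 3, 8, 15, 17, 14, 10]
j=6: v[6]=14 > 10 → no swap
final swap v[4],v[7] → [4, 6, 3, 8, 10, 17, 14, 15]; return 4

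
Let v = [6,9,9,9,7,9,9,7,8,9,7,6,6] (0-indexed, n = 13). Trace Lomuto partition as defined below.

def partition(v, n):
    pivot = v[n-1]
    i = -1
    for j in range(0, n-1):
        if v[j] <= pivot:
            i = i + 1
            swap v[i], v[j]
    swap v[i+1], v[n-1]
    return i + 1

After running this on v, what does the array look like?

pivot = v[12] = 6; i = -1
j=0: v[0]=6 ≤ 6 → i=0, swap v[0],v[0] (no change) → [6,9,9,9,7,9,9,7,8,9,7,6,6]
j=1: v[1]=9 > 6 → no swap
j=2: v[2]=9 > 6 → no swap
j=3: v[3]=9 > 6 → no swap
j=4: v[4]=7 > 6 → no swap
j=5: v[5]=9 > 6 → no swap
j=6: v[6]=9 > 6 → no swap
j=7: v[7]=7 > 6 → no swap
j=8: v[8]=8 > 6 → no swap
j=9: v[9]=9 > 6 → no swap
j=10: v[10]=7 > 6 → no swap
j=11: v[11]=6 ≤ 6 → i=1, swap v[1],v[11] → [6,6,9,9,7,9,9,7,8,9,7,9,6]
final swap v[2],v[12] → [6,6,6,9,7,9,9,7,8,9,7,9,9]; return 2

[6,6,6,9,7,9,9,7,8,9,7,9,9]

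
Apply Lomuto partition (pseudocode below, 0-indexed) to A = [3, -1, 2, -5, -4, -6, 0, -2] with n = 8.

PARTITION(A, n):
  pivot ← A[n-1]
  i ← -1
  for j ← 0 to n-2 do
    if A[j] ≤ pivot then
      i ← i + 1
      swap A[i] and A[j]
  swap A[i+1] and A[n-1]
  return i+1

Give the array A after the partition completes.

pivot=-2, i=-1
j=0: 3>-2, skip
j=1: -1>-2, skip
j=2: 2>-2, skip
j=3: -5≤-2, i=0, swap(0,3) ⇒ [-5, -1, 2, 3, -4, -6, 0, -2]
j=4: -4≤-2, i=1, swap(1,4) ⇒ [-5, -4, 2, 3, -1, -6, 0, -2]
j=5: -6≤-2, i=2, swap(2,5) ⇒ [-5, -4, -6, 3, -1, 2, 0, -2]
j=6: 0>-2, skip
swap(3,7) ⇒ [-5, -4, -6, -2, -1, 2, 0, 3]; return 3

[-5, -4, -6, -2, -1, 2, 0, 3]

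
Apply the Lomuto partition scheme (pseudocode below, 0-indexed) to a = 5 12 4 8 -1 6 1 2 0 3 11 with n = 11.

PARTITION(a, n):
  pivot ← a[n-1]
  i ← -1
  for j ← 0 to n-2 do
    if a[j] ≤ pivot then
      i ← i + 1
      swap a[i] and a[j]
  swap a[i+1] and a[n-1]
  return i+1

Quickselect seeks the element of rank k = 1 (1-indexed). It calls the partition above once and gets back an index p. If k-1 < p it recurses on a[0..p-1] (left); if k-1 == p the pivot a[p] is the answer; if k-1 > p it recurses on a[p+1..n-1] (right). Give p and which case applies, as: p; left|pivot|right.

9; left

pivot = a[10] = 11; i = -1
j=0: a[0]=5 ≤ 11 → i=0, swap a[0],a[0] (no change) → 5 12 4 8 -1 6 1 2 0 3 11
j=1: a[1]=12 > 11 → no swap
j=2: a[2]=4 ≤ 11 → i=1, swap a[1],a[2] → 5 4 12 8 -1 6 1 2 0 3 11
j=3: a[3]=8 ≤ 11 → i=2, swap a[2],a[3] → 5 4 8 12 -1 6 1 2 0 3 11
j=4: a[4]=-1 ≤ 11 → i=3, swap a[3],a[4] → 5 4 8 -1 12 6 1 2 0 3 11
j=5: a[5]=6 ≤ 11 → i=4, swap a[4],a[5] → 5 4 8 -1 6 12 1 2 0 3 11
j=6: a[6]=1 ≤ 11 → i=5, swap a[5],a[6] → 5 4 8 -1 6 1 12 2 0 3 11
j=7: a[7]=2 ≤ 11 → i=6, swap a[6],a[7] → 5 4 8 -1 6 1 2 12 0 3 11
j=8: a[8]=0 ≤ 11 → i=7, swap a[7],a[8] → 5 4 8 -1 6 1 2 0 12 3 11
j=9: a[9]=3 ≤ 11 → i=8, swap a[8],a[9] → 5 4 8 -1 6 1 2 0 3 12 11
final swap a[9],a[10] → 5 4 8 -1 6 1 2 0 3 11 12; return 9
p = 9; k-1 = 0 < 9 ⇒ left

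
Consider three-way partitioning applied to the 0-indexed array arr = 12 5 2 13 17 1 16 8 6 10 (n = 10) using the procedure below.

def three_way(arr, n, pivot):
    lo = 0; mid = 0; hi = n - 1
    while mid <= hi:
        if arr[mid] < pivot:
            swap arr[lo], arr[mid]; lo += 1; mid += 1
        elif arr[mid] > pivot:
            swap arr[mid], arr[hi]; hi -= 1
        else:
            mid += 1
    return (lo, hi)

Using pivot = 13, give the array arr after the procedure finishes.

12 5 2 10 1 6 8 13 16 17

lo=0 mid=0 hi=9
12<13: swap(0,0), lo=1 mid=1 ⇒ 12 5 2 13 17 1 16 8 6 10
5<13: swap(1,1), lo=2 mid=2 ⇒ 12 5 2 13 17 1 16 8 6 10
2<13: swap(2,2), lo=3 mid=3 ⇒ 12 5 2 13 17 1 16 8 6 10
13=13: mid=4
17>13: swap(4,9), hi=8 ⇒ 12 5 2 13 10 1 16 8 6 17
10<13: swap(3,4), lo=4 mid=5 ⇒ 12 5 2 10 13 1 16 8 6 17
1<13: swap(4,5), lo=5 mid=6 ⇒ 12 5 2 10 1 13 16 8 6 17
16>13: swap(6,8), hi=7 ⇒ 12 5 2 10 1 13 6 8 16 17
6<13: swap(5,6), lo=6 mid=7 ⇒ 12 5 2 10 1 6 13 8 16 17
8<13: swap(6,7), lo=7 mid=8 ⇒ 12 5 2 10 1 6 8 13 16 17
done. lo=7 hi=7; arr=12 5 2 10 1 6 8 13 16 17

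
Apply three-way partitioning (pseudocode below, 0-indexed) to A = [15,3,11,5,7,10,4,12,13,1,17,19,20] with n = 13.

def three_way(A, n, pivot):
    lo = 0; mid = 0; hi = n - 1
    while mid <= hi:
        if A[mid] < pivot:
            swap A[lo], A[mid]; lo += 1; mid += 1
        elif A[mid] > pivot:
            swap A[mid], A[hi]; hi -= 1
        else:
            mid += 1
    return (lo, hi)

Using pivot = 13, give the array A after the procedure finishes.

pivot = 13; lo=0, mid=0, hi=12
A[mid]=15>13: swap A[0],A[12]; hi=11 → [20,3,11,5,7,10,4,12,13,1,17,19,15]
A[mid]=20>13: swap A[0],A[11]; hi=10 → [19,3,11,5,7,10,4,12,13,1,17,20,15]
A[mid]=19>13: swap A[0],A[10]; hi=9 → [17,3,11,5,7,10,4,12,13,1,19,20,15]
A[mid]=17>13: swap A[0],A[9]; hi=8 → [1,3,11,5,7,10,4,12,13,17,19,20,15]
A[mid]=1<13: swap A[0],A[0]; lo=1,mid=1 → [1,3,11,5,7,10,4,12,13,17,19,20,15]
A[mid]=3<13: swap A[1],A[1]; lo=2,mid=2 → [1,3,11,5,7,10,4,12,13,17,19,20,15]
A[mid]=11<13: swap A[2],A[2]; lo=3,mid=3 → [1,3,11,5,7,10,4,12,13,17,19,20,15]
A[mid]=5<13: swap A[3],A[3]; lo=4,mid=4 → [1,3,11,5,7,10,4,12,13,17,19,20,15]
A[mid]=7<13: swap A[4],A[4]; lo=5,mid=5 → [1,3,11,5,7,10,4,12,13,17,19,20,15]
A[mid]=10<13: swap A[5],A[5]; lo=6,mid=6 → [1,3,11,5,7,10,4,12,13,17,19,20,15]
A[mid]=4<13: swap A[6],A[6]; lo=7,mid=7 → [1,3,11,5,7,10,4,12,13,17,19,20,15]
A[mid]=12<13: swap A[7],A[7]; lo=8,mid=8 → [1,3,11,5,7,10,4,12,13,17,19,20,15]
A[mid]=13=13: mid=9
end: lo=8, hi=8; A = [1,3,11,5,7,10,4,12,13,17,19,20,15]

[1,3,11,5,7,10,4,12,13,17,19,20,15]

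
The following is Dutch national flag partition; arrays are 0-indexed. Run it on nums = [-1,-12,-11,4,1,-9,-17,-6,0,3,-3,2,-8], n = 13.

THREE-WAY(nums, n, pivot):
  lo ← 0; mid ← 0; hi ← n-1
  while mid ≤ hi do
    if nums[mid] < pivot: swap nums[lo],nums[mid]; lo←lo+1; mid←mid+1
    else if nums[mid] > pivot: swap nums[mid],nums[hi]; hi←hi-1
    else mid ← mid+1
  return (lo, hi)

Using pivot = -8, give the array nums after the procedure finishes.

pivot = -8; lo=0, mid=0, hi=12
nums[mid]=-1>-8: swap nums[0],nums[12]; hi=11 → [-8,-12,-11,4,1,-9,-17,-6,0,3,-3,2,-1]
nums[mid]=-8=-8: mid=1
nums[mid]=-12<-8: swap nums[0],nums[1]; lo=1,mid=2 → [-12,-8,-11,4,1,-9,-17,-6,0,3,-3,2,-1]
nums[mid]=-11<-8: swap nums[1],nums[2]; lo=2,mid=3 → [-12,-11,-8,4,1,-9,-17,-6,0,3,-3,2,-1]
nums[mid]=4>-8: swap nums[3],nums[11]; hi=10 → [-12,-11,-8,2,1,-9,-17,-6,0,3,-3,4,-1]
nums[mid]=2>-8: swap nums[3],nums[10]; hi=9 → [-12,-11,-8,-3,1,-9,-17,-6,0,3,2,4,-1]
nums[mid]=-3>-8: swap nums[3],nums[9]; hi=8 → [-12,-11,-8,3,1,-9,-17,-6,0,-3,2,4,-1]
nums[mid]=3>-8: swap nums[3],nums[8]; hi=7 → [-12,-11,-8,0,1,-9,-17,-6,3,-3,2,4,-1]
nums[mid]=0>-8: swap nums[3],nums[7]; hi=6 → [-12,-11,-8,-6,1,-9,-17,0,3,-3,2,4,-1]
nums[mid]=-6>-8: swap nums[3],nums[6]; hi=5 → [-12,-11,-8,-17,1,-9,-6,0,3,-3,2,4,-1]
nums[mid]=-17<-8: swap nums[2],nums[3]; lo=3,mid=4 → [-12,-11,-17,-8,1,-9,-6,0,3,-3,2,4,-1]
nums[mid]=1>-8: swap nums[4],nums[5]; hi=4 → [-12,-11,-17,-8,-9,1,-6,0,3,-3,2,4,-1]
nums[mid]=-9<-8: swap nums[3],nums[4]; lo=4,mid=5 → [-12,-11,-17,-9,-8,1,-6,0,3,-3,2,4,-1]
end: lo=4, hi=4; nums = [-12,-11,-17,-9,-8,1,-6,0,3,-3,2,4,-1]

[-12,-11,-17,-9,-8,1,-6,0,3,-3,2,4,-1]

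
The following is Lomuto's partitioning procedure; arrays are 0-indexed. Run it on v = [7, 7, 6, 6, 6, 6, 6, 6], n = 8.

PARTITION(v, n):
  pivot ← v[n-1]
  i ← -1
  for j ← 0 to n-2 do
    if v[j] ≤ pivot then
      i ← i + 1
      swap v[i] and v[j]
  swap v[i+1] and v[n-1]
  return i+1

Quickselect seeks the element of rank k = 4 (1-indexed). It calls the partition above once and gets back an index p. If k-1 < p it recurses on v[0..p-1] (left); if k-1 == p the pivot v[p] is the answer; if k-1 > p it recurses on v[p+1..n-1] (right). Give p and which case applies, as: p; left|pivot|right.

pivot = v[7] = 6; i = -1
j=0: v[0]=7 > 6 → no swap
j=1: v[1]=7 > 6 → no swap
j=2: v[2]=6 ≤ 6 → i=0, swap v[0],v[2] → [6, 7, 7, 6, 6, 6, 6, 6]
j=3: v[3]=6 ≤ 6 → i=1, swap v[1],v[3] → [6, 6, 7, 7, 6, 6, 6, 6]
j=4: v[4]=6 ≤ 6 → i=2, swap v[2],v[4] → [6, 6, 6, 7, 7, 6, 6, 6]
j=5: v[5]=6 ≤ 6 → i=3, swap v[3],v[5] → [6, 6, 6, 6, 7, 7, 6, 6]
j=6: v[6]=6 ≤ 6 → i=4, swap v[4],v[6] → [6, 6, 6, 6, 6, 7, 7, 6]
final swap v[5],v[7] → [6, 6, 6, 6, 6, 6, 7, 7]; return 5
p = 5; k-1 = 3 < 5 ⇒ left

5; left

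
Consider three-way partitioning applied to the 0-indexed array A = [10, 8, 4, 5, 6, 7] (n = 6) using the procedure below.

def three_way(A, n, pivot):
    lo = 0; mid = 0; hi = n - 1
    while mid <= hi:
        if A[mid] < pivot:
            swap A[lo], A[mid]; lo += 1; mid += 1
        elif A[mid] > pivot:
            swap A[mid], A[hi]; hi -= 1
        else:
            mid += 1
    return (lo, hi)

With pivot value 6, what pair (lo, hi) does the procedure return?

lo=0 mid=0 hi=5
10>6: swap(0,5), hi=4 ⇒ [7, 8, 4, 5, 6, 10]
7>6: swap(0,4), hi=3 ⇒ [6, 8, 4, 5, 7, 10]
6=6: mid=1
8>6: swap(1,3), hi=2 ⇒ [6, 5, 4, 8, 7, 10]
5<6: swap(0,1), lo=1 mid=2 ⇒ [5, 6, 4, 8, 7, 10]
4<6: swap(1,2), lo=2 mid=3 ⇒ [5, 4, 6, 8, 7, 10]
done. lo=2 hi=2; A=[5, 4, 6, 8, 7, 10]

(2, 2)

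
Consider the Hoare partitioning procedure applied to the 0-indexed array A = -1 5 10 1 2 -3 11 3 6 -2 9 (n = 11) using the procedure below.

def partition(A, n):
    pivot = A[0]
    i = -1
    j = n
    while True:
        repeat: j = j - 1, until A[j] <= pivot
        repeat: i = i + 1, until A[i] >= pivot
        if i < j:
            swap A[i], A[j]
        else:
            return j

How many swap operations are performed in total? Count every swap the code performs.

pivot=-1
j stops at 9 (-2), i stops at 0 (-1); swap ⇒ -2 5 10 1 2 -3 11 3 6 -1 9
j stops at 5 (-3), i stops at 1 (5); swap ⇒ -2 -3 10 1 2 5 11 3 6 -1 9
j stops at 1, i stops at 2; i≥j ⇒ return 1. A=-2 -3 10 1 2 5 11 3 6 -1 9

2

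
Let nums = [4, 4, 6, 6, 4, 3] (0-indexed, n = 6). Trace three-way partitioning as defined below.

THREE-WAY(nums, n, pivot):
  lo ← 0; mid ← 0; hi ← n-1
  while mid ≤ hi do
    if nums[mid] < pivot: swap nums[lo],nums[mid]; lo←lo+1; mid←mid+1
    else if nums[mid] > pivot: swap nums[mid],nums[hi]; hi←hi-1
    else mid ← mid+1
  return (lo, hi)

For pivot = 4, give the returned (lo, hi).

pivot = 4; lo=0, mid=0, hi=5
nums[mid]=4=4: mid=1
nums[mid]=4=4: mid=2
nums[mid]=6>4: swap nums[2],nums[5]; hi=4 → [4, 4, 3, 6, 4, 6]
nums[mid]=3<4: swap nums[0],nums[2]; lo=1,mid=3 → [3, 4, 4, 6, 4, 6]
nums[mid]=6>4: swap nums[3],nums[4]; hi=3 → [3, 4, 4, 4, 6, 6]
nums[mid]=4=4: mid=4
end: lo=1, hi=3; nums = [3, 4, 4, 4, 6, 6]

(1, 3)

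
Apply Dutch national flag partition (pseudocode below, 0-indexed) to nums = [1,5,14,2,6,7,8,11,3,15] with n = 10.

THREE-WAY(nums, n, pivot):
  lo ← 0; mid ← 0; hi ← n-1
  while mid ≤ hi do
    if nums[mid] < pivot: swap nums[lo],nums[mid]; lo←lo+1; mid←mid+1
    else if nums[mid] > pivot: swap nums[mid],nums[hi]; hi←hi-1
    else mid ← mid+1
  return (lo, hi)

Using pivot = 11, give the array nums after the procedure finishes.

pivot = 11; lo=0, mid=0, hi=9
nums[mid]=1<11: swap nums[0],nums[0]; lo=1,mid=1 → [1,5,14,2,6,7,8,11,3,15]
nums[mid]=5<11: swap nums[1],nums[1]; lo=2,mid=2 → [1,5,14,2,6,7,8,11,3,15]
nums[mid]=14>11: swap nums[2],nums[9]; hi=8 → [1,5,15,2,6,7,8,11,3,14]
nums[mid]=15>11: swap nums[2],nums[8]; hi=7 → [1,5,3,2,6,7,8,11,15,14]
nums[mid]=3<11: swap nums[2],nums[2]; lo=3,mid=3 → [1,5,3,2,6,7,8,11,15,14]
nums[mid]=2<11: swap nums[3],nums[3]; lo=4,mid=4 → [1,5,3,2,6,7,8,11,15,14]
nums[mid]=6<11: swap nums[4],nums[4]; lo=5,mid=5 → [1,5,3,2,6,7,8,11,15,14]
nums[mid]=7<11: swap nums[5],nums[5]; lo=6,mid=6 → [1,5,3,2,6,7,8,11,15,14]
nums[mid]=8<11: swap nums[6],nums[6]; lo=7,mid=7 → [1,5,3,2,6,7,8,11,15,14]
nums[mid]=11=11: mid=8
end: lo=7, hi=7; nums = [1,5,3,2,6,7,8,11,15,14]

[1,5,3,2,6,7,8,11,15,14]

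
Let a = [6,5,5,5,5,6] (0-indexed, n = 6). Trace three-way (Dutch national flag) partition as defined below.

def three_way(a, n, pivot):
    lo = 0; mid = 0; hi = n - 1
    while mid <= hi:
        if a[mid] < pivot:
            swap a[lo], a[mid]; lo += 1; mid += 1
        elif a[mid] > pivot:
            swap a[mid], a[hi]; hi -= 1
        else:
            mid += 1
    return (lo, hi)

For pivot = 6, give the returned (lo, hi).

pivot = 6; lo=0, mid=0, hi=5
a[mid]=6=6: mid=1
a[mid]=5<6: swap a[0],a[1]; lo=1,mid=2 → [5,6,5,5,5,6]
a[mid]=5<6: swap a[1],a[2]; lo=2,mid=3 → [5,5,6,5,5,6]
a[mid]=5<6: swap a[2],a[3]; lo=3,mid=4 → [5,5,5,6,5,6]
a[mid]=5<6: swap a[3],a[4]; lo=4,mid=5 → [5,5,5,5,6,6]
a[mid]=6=6: mid=6
end: lo=4, hi=5; a = [5,5,5,5,6,6]

(4, 5)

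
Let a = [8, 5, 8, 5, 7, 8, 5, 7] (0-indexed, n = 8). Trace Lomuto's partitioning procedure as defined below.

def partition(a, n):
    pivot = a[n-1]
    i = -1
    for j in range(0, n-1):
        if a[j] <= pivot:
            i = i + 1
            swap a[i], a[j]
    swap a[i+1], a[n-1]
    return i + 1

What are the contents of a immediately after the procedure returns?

[5, 5, 7, 5, 7, 8, 8, 8]

pivot = a[7] = 7; i = -1
j=0: a[0]=8 > 7 → no swap
j=1: a[1]=5 ≤ 7 → i=0, swap a[0],a[1] → [5, 8, 8, 5, 7, 8, 5, 7]
j=2: a[2]=8 > 7 → no swap
j=3: a[3]=5 ≤ 7 → i=1, swap a[1],a[3] → [5, 5, 8, 8, 7, 8, 5, 7]
j=4: a[4]=7 ≤ 7 → i=2, swap a[2],a[4] → [5, 5, 7, 8, 8, 8, 5, 7]
j=5: a[5]=8 > 7 → no swap
j=6: a[6]=5 ≤ 7 → i=3, swap a[3],a[6] → [5, 5, 7, 5, 8, 8, 8, 7]
final swap a[4],a[7] → [5, 5, 7, 5, 7, 8, 8, 8]; return 4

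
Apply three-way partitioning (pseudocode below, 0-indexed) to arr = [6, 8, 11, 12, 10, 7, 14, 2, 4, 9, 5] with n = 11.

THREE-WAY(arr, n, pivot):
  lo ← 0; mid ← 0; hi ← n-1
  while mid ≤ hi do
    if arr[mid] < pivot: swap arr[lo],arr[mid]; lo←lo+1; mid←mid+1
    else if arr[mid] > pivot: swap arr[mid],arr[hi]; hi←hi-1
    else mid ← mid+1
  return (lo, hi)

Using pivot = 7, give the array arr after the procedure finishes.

[6, 5, 4, 2, 7, 14, 10, 12, 9, 11, 8]

lo=0 mid=0 hi=10
6<7: swap(0,0), lo=1 mid=1 ⇒ [6, 8, 11, 12, 10, 7, 14, 2, 4, 9, 5]
8>7: swap(1,10), hi=9 ⇒ [6, 5, 11, 12, 10, 7, 14, 2, 4, 9, 8]
5<7: swap(1,1), lo=2 mid=2 ⇒ [6, 5, 11, 12, 10, 7, 14, 2, 4, 9, 8]
11>7: swap(2,9), hi=8 ⇒ [6, 5, 9, 12, 10, 7, 14, 2, 4, 11, 8]
9>7: swap(2,8), hi=7 ⇒ [6, 5, 4, 12, 10, 7, 14, 2, 9, 11, 8]
4<7: swap(2,2), lo=3 mid=3 ⇒ [6, 5, 4, 12, 10, 7, 14, 2, 9, 11, 8]
12>7: swap(3,7), hi=6 ⇒ [6, 5, 4, 2, 10, 7, 14, 12, 9, 11, 8]
2<7: swap(3,3), lo=4 mid=4 ⇒ [6, 5, 4, 2, 10, 7, 14, 12, 9, 11, 8]
10>7: swap(4,6), hi=5 ⇒ [6, 5, 4, 2, 14, 7, 10, 12, 9, 11, 8]
14>7: swap(4,5), hi=4 ⇒ [6, 5, 4, 2, 7, 14, 10, 12, 9, 11, 8]
7=7: mid=5
done. lo=4 hi=4; arr=[6, 5, 4, 2, 7, 14, 10, 12, 9, 11, 8]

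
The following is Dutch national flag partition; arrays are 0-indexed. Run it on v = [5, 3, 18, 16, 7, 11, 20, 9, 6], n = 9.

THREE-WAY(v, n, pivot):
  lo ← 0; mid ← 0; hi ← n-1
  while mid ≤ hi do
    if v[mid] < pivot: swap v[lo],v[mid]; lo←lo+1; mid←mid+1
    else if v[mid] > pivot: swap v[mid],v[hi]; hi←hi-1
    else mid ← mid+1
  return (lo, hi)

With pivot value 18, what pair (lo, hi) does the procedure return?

pivot = 18; lo=0, mid=0, hi=8
v[mid]=5<18: swap v[0],v[0]; lo=1,mid=1 → [5, 3, 18, 16, 7, 11, 20, 9, 6]
v[mid]=3<18: swap v[1],v[1]; lo=2,mid=2 → [5, 3, 18, 16, 7, 11, 20, 9, 6]
v[mid]=18=18: mid=3
v[mid]=16<18: swap v[2],v[3]; lo=3,mid=4 → [5, 3, 16, 18, 7, 11, 20, 9, 6]
v[mid]=7<18: swap v[3],v[4]; lo=4,mid=5 → [5, 3, 16, 7, 18, 11, 20, 9, 6]
v[mid]=11<18: swap v[4],v[5]; lo=5,mid=6 → [5, 3, 16, 7, 11, 18, 20, 9, 6]
v[mid]=20>18: swap v[6],v[8]; hi=7 → [5, 3, 16, 7, 11, 18, 6, 9, 20]
v[mid]=6<18: swap v[5],v[6]; lo=6,mid=7 → [5, 3, 16, 7, 11, 6, 18, 9, 20]
v[mid]=9<18: swap v[6],v[7]; lo=7,mid=8 → [5, 3, 16, 7, 11, 6, 9, 18, 20]
end: lo=7, hi=7; v = [5, 3, 16, 7, 11, 6, 9, 18, 20]

(7, 7)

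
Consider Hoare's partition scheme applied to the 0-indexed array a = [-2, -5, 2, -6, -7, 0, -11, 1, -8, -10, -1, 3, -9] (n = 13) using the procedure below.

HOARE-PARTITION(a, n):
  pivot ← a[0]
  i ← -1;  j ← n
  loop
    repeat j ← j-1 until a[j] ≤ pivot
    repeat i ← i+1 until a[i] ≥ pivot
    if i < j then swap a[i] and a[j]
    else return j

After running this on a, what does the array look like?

[-9, -5, -10, -6, -7, -8, -11, 1, 0, 2, -1, 3, -2]

pivot = a[0] = -2; i = -1, j = 13
j→12 (a[12]=-9≤-2), i→0 (a[0]=-2≥-2); i<j, swap → [-9, -5, 2, -6, -7, 0, -11, 1, -8, -10, -1, 3, -2]
j→9 (a[9]=-10≤-2), i→2 (a[2]=2≥-2); i<j, swap → [-9, -5, -10, -6, -7, 0, -11, 1, -8, 2, -1, 3, -2]
j→8 (a[8]=-8≤-2), i→5 (a[5]=0≥-2); i<j, swap → [-9, -5, -10, -6, -7, -8, -11, 1, 0, 2, -1, 3, -2]
j→6, i→7; i≥j, return j=6. a = [-9, -5, -10, -6, -7, -8, -11, 1, 0, 2, -1, 3, -2]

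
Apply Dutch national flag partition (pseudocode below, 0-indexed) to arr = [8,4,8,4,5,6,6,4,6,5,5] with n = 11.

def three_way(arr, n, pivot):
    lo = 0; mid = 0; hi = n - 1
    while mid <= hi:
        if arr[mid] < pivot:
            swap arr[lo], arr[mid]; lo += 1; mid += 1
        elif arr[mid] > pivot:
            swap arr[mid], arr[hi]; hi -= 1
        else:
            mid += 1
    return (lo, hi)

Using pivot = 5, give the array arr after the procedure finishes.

lo=0 mid=0 hi=10
8>5: swap(0,10), hi=9 ⇒ [5,4,8,4,5,6,6,4,6,5,8]
5=5: mid=1
4<5: swap(0,1), lo=1 mid=2 ⇒ [4,5,8,4,5,6,6,4,6,5,8]
8>5: swap(2,9), hi=8 ⇒ [4,5,5,4,5,6,6,4,6,8,8]
5=5: mid=3
4<5: swap(1,3), lo=2 mid=4 ⇒ [4,4,5,5,5,6,6,4,6,8,8]
5=5: mid=5
6>5: swap(5,8), hi=7 ⇒ [4,4,5,5,5,6,6,4,6,8,8]
6>5: swap(5,7), hi=6 ⇒ [4,4,5,5,5,4,6,6,6,8,8]
4<5: swap(2,5), lo=3 mid=6 ⇒ [4,4,4,5,5,5,6,6,6,8,8]
6>5: swap(6,6), hi=5 ⇒ [4,4,4,5,5,5,6,6,6,8,8]
done. lo=3 hi=5; arr=[4,4,4,5,5,5,6,6,6,8,8]

[4,4,4,5,5,5,6,6,6,8,8]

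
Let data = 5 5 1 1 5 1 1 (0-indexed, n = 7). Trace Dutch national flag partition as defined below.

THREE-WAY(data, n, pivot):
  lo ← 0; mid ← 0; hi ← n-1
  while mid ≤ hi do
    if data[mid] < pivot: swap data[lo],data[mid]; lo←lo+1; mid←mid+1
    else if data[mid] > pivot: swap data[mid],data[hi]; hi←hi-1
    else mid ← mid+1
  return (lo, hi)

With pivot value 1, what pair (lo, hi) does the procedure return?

lo=0 mid=0 hi=6
5>1: swap(0,6), hi=5 ⇒ 1 5 1 1 5 1 5
1=1: mid=1
5>1: swap(1,5), hi=4 ⇒ 1 1 1 1 5 5 5
1=1: mid=2
1=1: mid=3
1=1: mid=4
5>1: swap(4,4), hi=3 ⇒ 1 1 1 1 5 5 5
done. lo=0 hi=3; data=1 1 1 1 5 5 5

(0, 3)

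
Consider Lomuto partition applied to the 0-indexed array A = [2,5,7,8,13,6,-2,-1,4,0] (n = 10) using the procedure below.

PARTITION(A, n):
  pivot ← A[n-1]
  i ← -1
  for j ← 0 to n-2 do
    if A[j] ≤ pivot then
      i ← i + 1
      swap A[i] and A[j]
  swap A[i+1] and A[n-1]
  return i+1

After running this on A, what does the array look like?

[-2,-1,0,8,13,6,2,5,4,7]

pivot = A[9] = 0; i = -1
j=0: A[0]=2 > 0 → no swap
j=1: A[1]=5 > 0 → no swap
j=2: A[2]=7 > 0 → no swap
j=3: A[3]=8 > 0 → no swap
j=4: A[4]=13 > 0 → no swap
j=5: A[5]=6 > 0 → no swap
j=6: A[6]=-2 ≤ 0 → i=0, swap A[0],A[6] → [-2,5,7,8,13,6,2,-1,4,0]
j=7: A[7]=-1 ≤ 0 → i=1, swap A[1],A[7] → [-2,-1,7,8,13,6,2,5,4,0]
j=8: A[8]=4 > 0 → no swap
final swap A[2],A[9] → [-2,-1,0,8,13,6,2,5,4,7]; return 2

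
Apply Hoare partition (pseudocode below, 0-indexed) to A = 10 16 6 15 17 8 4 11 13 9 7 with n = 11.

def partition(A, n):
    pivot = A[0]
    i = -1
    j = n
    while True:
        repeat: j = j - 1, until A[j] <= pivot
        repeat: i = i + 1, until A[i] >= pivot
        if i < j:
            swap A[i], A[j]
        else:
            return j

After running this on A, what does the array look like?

7 9 6 4 8 17 15 11 13 16 10

pivot=10
j stops at 10 (7), i stops at 0 (10); swap ⇒ 7 16 6 15 17 8 4 11 13 9 10
j stops at 9 (9), i stops at 1 (16); swap ⇒ 7 9 6 15 17 8 4 11 13 16 10
j stops at 6 (4), i stops at 3 (15); swap ⇒ 7 9 6 4 17 8 15 11 13 16 10
j stops at 5 (8), i stops at 4 (17); swap ⇒ 7 9 6 4 8 17 15 11 13 16 10
j stops at 4, i stops at 5; i≥j ⇒ return 4. A=7 9 6 4 8 17 15 11 13 16 10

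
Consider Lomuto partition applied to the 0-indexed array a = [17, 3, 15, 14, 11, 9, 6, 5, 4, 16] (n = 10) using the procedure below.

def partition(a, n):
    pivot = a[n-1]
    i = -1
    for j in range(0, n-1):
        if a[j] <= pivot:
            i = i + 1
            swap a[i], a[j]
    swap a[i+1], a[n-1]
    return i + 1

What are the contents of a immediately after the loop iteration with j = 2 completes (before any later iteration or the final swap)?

[3, 15, 17, 14, 11, 9, 6, 5, 4, 16]

pivot=16, i=-1
j=0: 17>16, skip
j=1: 3≤16, i=0, swap(0,1) ⇒ [3, 17, 15, 14, 11, 9, 6, 5, 4, 16]
j=2: 15≤16, i=1, swap(1,2) ⇒ [3, 15, 17, 14, 11, 9, 6, 5, 4, 16]
(after j=2) a = [3, 15, 17, 14, 11, 9, 6, 5, 4, 16]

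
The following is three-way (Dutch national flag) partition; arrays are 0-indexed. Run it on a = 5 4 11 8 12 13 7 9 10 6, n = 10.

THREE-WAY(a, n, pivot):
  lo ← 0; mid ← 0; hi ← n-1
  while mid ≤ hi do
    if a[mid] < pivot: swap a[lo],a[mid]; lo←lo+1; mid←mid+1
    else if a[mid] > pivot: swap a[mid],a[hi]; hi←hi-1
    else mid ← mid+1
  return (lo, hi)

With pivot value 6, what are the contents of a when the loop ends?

5 4 6 12 13 7 9 10 8 11

lo=0 mid=0 hi=9
5<6: swap(0,0), lo=1 mid=1 ⇒ 5 4 11 8 12 13 7 9 10 6
4<6: swap(1,1), lo=2 mid=2 ⇒ 5 4 11 8 12 13 7 9 10 6
11>6: swap(2,9), hi=8 ⇒ 5 4 6 8 12 13 7 9 10 11
6=6: mid=3
8>6: swap(3,8), hi=7 ⇒ 5 4 6 10 12 13 7 9 8 11
10>6: swap(3,7), hi=6 ⇒ 5 4 6 9 12 13 7 10 8 11
9>6: swap(3,6), hi=5 ⇒ 5 4 6 7 12 13 9 10 8 11
7>6: swap(3,5), hi=4 ⇒ 5 4 6 13 12 7 9 10 8 11
13>6: swap(3,4), hi=3 ⇒ 5 4 6 12 13 7 9 10 8 11
12>6: swap(3,3), hi=2 ⇒ 5 4 6 12 13 7 9 10 8 11
done. lo=2 hi=2; a=5 4 6 12 13 7 9 10 8 11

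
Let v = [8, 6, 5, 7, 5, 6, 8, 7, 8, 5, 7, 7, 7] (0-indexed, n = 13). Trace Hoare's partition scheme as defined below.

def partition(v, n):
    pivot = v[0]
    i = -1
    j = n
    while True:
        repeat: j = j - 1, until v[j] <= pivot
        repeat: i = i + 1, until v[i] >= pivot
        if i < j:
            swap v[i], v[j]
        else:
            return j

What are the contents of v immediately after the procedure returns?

pivot=8
j stops at 12 (7), i stops at 0 (8); swap ⇒ [7, 6, 5, 7, 5, 6, 8, 7, 8, 5, 7, 7, 8]
j stops at 11 (7), i stops at 6 (8); swap ⇒ [7, 6, 5, 7, 5, 6, 7, 7, 8, 5, 7, 8, 8]
j stops at 10 (7), i stops at 8 (8); swap ⇒ [7, 6, 5, 7, 5, 6, 7, 7, 7, 5, 8, 8, 8]
j stops at 9, i stops at 10; i≥j ⇒ return 9. v=[7, 6, 5, 7, 5, 6, 7, 7, 7, 5, 8, 8, 8]

[7, 6, 5, 7, 5, 6, 7, 7, 7, 5, 8, 8, 8]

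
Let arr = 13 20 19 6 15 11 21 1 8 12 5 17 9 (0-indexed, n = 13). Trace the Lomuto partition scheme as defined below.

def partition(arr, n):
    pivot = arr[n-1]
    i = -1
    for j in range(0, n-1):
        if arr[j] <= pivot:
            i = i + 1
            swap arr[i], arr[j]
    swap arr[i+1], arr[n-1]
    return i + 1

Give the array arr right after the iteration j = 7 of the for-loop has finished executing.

pivot=9, i=-1
j=0: 13>9, skip
j=1: 20>9, skip
j=2: 19>9, skip
j=3: 6≤9, i=0, swap(0,3) ⇒ 6 20 19 13 15 11 21 1 8 12 5 17 9
j=4: 15>9, skip
j=5: 11>9, skip
j=6: 21>9, skip
j=7: 1≤9, i=1, swap(1,7) ⇒ 6 1 19 13 15 11 21 20 8 12 5 17 9
(after j=7) arr = 6 1 19 13 15 11 21 20 8 12 5 17 9

6 1 19 13 15 11 21 20 8 12 5 17 9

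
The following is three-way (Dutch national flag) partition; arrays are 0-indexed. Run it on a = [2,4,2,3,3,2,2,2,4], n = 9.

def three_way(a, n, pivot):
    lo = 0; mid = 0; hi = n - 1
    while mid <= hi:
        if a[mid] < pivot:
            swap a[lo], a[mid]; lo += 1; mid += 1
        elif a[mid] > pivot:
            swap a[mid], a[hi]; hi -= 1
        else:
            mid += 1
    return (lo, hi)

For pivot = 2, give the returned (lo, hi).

lo=0 mid=0 hi=8
2=2: mid=1
4>2: swap(1,8), hi=7 ⇒ [2,4,2,3,3,2,2,2,4]
4>2: swap(1,7), hi=6 ⇒ [2,2,2,3,3,2,2,4,4]
2=2: mid=2
2=2: mid=3
3>2: swap(3,6), hi=5 ⇒ [2,2,2,2,3,2,3,4,4]
2=2: mid=4
3>2: swap(4,5), hi=4 ⇒ [2,2,2,2,2,3,3,4,4]
2=2: mid=5
done. lo=0 hi=4; a=[2,2,2,2,2,3,3,4,4]

(0, 4)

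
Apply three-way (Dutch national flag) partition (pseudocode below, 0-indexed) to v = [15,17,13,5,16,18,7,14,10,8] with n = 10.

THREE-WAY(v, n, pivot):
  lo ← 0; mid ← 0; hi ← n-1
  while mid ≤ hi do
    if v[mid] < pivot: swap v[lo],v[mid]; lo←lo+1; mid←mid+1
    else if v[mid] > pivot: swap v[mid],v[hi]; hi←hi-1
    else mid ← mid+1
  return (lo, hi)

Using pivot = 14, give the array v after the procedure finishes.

pivot = 14; lo=0, mid=0, hi=9
v[mid]=15>14: swap v[0],v[9]; hi=8 → [8,17,13,5,16,18,7,14,10,15]
v[mid]=8<14: swap v[0],v[0]; lo=1,mid=1 → [8,17,13,5,16,18,7,14,10,15]
v[mid]=17>14: swap v[1],v[8]; hi=7 → [8,10,13,5,16,18,7,14,17,15]
v[mid]=10<14: swap v[1],v[1]; lo=2,mid=2 → [8,10,13,5,16,18,7,14,17,15]
v[mid]=13<14: swap v[2],v[2]; lo=3,mid=3 → [8,10,13,5,16,18,7,14,17,15]
v[mid]=5<14: swap v[3],v[3]; lo=4,mid=4 → [8,10,13,5,16,18,7,14,17,15]
v[mid]=16>14: swap v[4],v[7]; hi=6 → [8,10,13,5,14,18,7,16,17,15]
v[mid]=14=14: mid=5
v[mid]=18>14: swap v[5],v[6]; hi=5 → [8,10,13,5,14,7,18,16,17,15]
v[mid]=7<14: swap v[4],v[5]; lo=5,mid=6 → [8,10,13,5,7,14,18,16,17,15]
end: lo=5, hi=5; v = [8,10,13,5,7,14,18,16,17,15]

[8,10,13,5,7,14,18,16,17,15]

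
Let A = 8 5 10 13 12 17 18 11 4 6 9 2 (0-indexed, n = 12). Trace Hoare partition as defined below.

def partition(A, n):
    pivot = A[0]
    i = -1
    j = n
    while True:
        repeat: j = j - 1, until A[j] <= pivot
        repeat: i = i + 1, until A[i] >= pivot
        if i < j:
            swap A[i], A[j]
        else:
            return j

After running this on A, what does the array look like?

2 5 6 4 12 17 18 11 13 10 9 8

pivot=8
j stops at 11 (2), i stops at 0 (8); swap ⇒ 2 5 10 13 12 17 18 11 4 6 9 8
j stops at 9 (6), i stops at 2 (10); swap ⇒ 2 5 6 13 12 17 18 11 4 10 9 8
j stops at 8 (4), i stops at 3 (13); swap ⇒ 2 5 6 4 12 17 18 11 13 10 9 8
j stops at 3, i stops at 4; i≥j ⇒ return 3. A=2 5 6 4 12 17 18 11 13 10 9 8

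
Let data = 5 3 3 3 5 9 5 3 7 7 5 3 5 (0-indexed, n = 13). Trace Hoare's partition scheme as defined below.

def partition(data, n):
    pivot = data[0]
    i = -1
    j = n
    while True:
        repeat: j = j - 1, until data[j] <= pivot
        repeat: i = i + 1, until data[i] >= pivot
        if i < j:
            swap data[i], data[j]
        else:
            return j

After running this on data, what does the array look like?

pivot = data[0] = 5; i = -1, j = 13
j→12 (data[12]=5≤5), i→0 (data[0]=5≥5); i<j, swap → 5 3 3 3 5 9 5 3 7 7 5 3 5
j→11 (data[11]=3≤5), i→4 (data[4]=5≥5); i<j, swap → 5 3 3 3 3 9 5 3 7 7 5 5 5
j→10 (data[10]=5≤5), i→5 (data[5]=9≥5); i<j, swap → 5 3 3 3 3 5 5 3 7 7 9 5 5
j→7 (data[7]=3≤5), i→6 (data[6]=5≥5); i<j, swap → 5 3 3 3 3 5 3 5 7 7 9 5 5
j→6, i→7; i≥j, return j=6. data = 5 3 3 3 3 5 3 5 7 7 9 5 5

5 3 3 3 3 5 3 5 7 7 9 5 5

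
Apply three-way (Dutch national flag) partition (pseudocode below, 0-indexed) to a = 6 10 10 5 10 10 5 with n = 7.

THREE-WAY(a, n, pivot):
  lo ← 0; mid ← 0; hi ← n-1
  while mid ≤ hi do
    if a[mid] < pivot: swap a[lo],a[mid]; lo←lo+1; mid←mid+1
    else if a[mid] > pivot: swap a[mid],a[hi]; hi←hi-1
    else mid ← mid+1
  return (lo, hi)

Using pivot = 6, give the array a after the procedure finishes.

lo=0 mid=0 hi=6
6=6: mid=1
10>6: swap(1,6), hi=5 ⇒ 6 5 10 5 10 10 10
5<6: swap(0,1), lo=1 mid=2 ⇒ 5 6 10 5 10 10 10
10>6: swap(2,5), hi=4 ⇒ 5 6 10 5 10 10 10
10>6: swap(2,4), hi=3 ⇒ 5 6 10 5 10 10 10
10>6: swap(2,3), hi=2 ⇒ 5 6 5 10 10 10 10
5<6: swap(1,2), lo=2 mid=3 ⇒ 5 5 6 10 10 10 10
done. lo=2 hi=2; a=5 5 6 10 10 10 10

5 5 6 10 10 10 10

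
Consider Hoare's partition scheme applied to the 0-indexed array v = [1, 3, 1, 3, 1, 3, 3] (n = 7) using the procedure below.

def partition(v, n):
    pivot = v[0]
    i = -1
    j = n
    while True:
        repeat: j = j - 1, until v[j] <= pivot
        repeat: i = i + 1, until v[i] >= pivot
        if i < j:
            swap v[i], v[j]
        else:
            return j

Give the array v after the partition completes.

[1, 1, 3, 3, 1, 3, 3]

pivot=1
j stops at 4 (1), i stops at 0 (1); swap ⇒ [1, 3, 1, 3, 1, 3, 3]
j stops at 2 (1), i stops at 1 (3); swap ⇒ [1, 1, 3, 3, 1, 3, 3]
j stops at 1, i stops at 2; i≥j ⇒ return 1. v=[1, 1, 3, 3, 1, 3, 3]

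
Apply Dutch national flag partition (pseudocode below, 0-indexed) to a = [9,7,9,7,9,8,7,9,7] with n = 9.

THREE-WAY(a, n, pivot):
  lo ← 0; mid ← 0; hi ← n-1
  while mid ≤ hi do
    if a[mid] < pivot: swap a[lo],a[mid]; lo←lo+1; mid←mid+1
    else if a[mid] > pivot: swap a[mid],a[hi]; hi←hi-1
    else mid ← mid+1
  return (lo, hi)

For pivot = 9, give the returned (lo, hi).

(5, 8)

pivot = 9; lo=0, mid=0, hi=8
a[mid]=9=9: mid=1
a[mid]=7<9: swap a[0],a[1]; lo=1,mid=2 → [7,9,9,7,9,8,7,9,7]
a[mid]=9=9: mid=3
a[mid]=7<9: swap a[1],a[3]; lo=2,mid=4 → [7,7,9,9,9,8,7,9,7]
a[mid]=9=9: mid=5
a[mid]=8<9: swap a[2],a[5]; lo=3,mid=6 → [7,7,8,9,9,9,7,9,7]
a[mid]=7<9: swap a[3],a[6]; lo=4,mid=7 → [7,7,8,7,9,9,9,9,7]
a[mid]=9=9: mid=8
a[mid]=7<9: swap a[4],a[8]; lo=5,mid=9 → [7,7,8,7,7,9,9,9,9]
end: lo=5, hi=8; a = [7,7,8,7,7,9,9,9,9]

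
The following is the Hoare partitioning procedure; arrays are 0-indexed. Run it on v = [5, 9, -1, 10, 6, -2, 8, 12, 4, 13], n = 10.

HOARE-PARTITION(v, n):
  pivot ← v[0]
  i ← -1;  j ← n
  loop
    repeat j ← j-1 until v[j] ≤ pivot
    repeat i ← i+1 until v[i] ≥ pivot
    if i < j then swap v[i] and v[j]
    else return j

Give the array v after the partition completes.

pivot = v[0] = 5; i = -1, j = 10
j→8 (v[8]=4≤5), i→0 (v[0]=5≥5); i<j, swap → [4, 9, -1, 10, 6, -2, 8, 12, 5, 13]
j→5 (v[5]=-2≤5), i→1 (v[1]=9≥5); i<j, swap → [4, -2, -1, 10, 6, 9, 8, 12, 5, 13]
j→2, i→3; i≥j, return j=2. v = [4, -2, -1, 10, 6, 9, 8, 12, 5, 13]

[4, -2, -1, 10, 6, 9, 8, 12, 5, 13]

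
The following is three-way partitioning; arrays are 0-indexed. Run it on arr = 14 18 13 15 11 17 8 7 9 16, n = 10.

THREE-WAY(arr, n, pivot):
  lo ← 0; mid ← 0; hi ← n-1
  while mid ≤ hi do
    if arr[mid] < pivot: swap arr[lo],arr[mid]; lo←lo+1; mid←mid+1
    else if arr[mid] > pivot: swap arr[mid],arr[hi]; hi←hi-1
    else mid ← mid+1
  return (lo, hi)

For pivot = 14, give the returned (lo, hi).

lo=0 mid=0 hi=9
14=14: mid=1
18>14: swap(1,9), hi=8 ⇒ 14 16 13 15 11 17 8 7 9 18
16>14: swap(1,8), hi=7 ⇒ 14 9 13 15 11 17 8 7 16 18
9<14: swap(0,1), lo=1 mid=2 ⇒ 9 14 13 15 11 17 8 7 16 18
13<14: swap(1,2), lo=2 mid=3 ⇒ 9 13 14 15 11 17 8 7 16 18
15>14: swap(3,7), hi=6 ⇒ 9 13 14 7 11 17 8 15 16 18
7<14: swap(2,3), lo=3 mid=4 ⇒ 9 13 7 14 11 17 8 15 16 18
11<14: swap(3,4), lo=4 mid=5 ⇒ 9 13 7 11 14 17 8 15 16 18
17>14: swap(5,6), hi=5 ⇒ 9 13 7 11 14 8 17 15 16 18
8<14: swap(4,5), lo=5 mid=6 ⇒ 9 13 7 11 8 14 17 15 16 18
done. lo=5 hi=5; arr=9 13 7 11 8 14 17 15 16 18

(5, 5)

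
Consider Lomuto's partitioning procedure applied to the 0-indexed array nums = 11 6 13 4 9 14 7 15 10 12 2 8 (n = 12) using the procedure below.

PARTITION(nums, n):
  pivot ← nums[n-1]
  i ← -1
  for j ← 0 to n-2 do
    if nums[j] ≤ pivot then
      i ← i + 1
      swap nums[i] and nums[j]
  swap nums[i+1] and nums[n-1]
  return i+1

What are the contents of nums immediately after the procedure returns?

6 4 7 2 8 14 13 15 10 12 11 9

pivot=8, i=-1
j=0: 11>8, skip
j=1: 6≤8, i=0, swap(0,1) ⇒ 6 11 13 4 9 14 7 15 10 12 2 8
j=2: 13>8, skip
j=3: 4≤8, i=1, swap(1,3) ⇒ 6 4 13 11 9 14 7 15 10 12 2 8
j=4: 9>8, skip
j=5: 14>8, skip
j=6: 7≤8, i=2, swap(2,6) ⇒ 6 4 7 11 9 14 13 15 10 12 2 8
j=7: 15>8, skip
j=8: 10>8, skip
j=9: 12>8, skip
j=10: 2≤8, i=3, swap(3,10) ⇒ 6 4 7 2 9 14 13 15 10 12 11 8
swap(4,11) ⇒ 6 4 7 2 8 14 13 15 10 12 11 9; return 4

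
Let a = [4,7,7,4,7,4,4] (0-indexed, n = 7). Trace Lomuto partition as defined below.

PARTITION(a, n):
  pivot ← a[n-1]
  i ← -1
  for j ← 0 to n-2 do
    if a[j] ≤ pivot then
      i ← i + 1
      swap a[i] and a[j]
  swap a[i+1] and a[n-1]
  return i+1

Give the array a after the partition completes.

pivot = a[6] = 4; i = -1
j=0: a[0]=4 ≤ 4 → i=0, swap a[0],a[0] (no change) → [4,7,7,4,7,4,4]
j=1: a[1]=7 > 4 → no swap
j=2: a[2]=7 > 4 → no swap
j=3: a[3]=4 ≤ 4 → i=1, swap a[1],a[3] → [4,4,7,7,7,4,4]
j=4: a[4]=7 > 4 → no swap
j=5: a[5]=4 ≤ 4 → i=2, swap a[2],a[5] → [4,4,4,7,7,7,4]
final swap a[3],a[6] → [4,4,4,4,7,7,7]; return 3

[4,4,4,4,7,7,7]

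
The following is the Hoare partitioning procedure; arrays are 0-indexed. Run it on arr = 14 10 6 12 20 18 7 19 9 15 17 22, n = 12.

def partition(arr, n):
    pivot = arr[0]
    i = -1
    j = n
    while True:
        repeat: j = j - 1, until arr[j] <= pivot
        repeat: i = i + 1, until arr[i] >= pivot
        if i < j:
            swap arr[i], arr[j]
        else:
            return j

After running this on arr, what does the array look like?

9 10 6 12 7 18 20 19 14 15 17 22

pivot = arr[0] = 14; i = -1, j = 12
j→8 (arr[8]=9≤14), i→0 (arr[0]=14≥14); i<j, swap → 9 10 6 12 20 18 7 19 14 15 17 22
j→6 (arr[6]=7≤14), i→4 (arr[4]=20≥14); i<j, swap → 9 10 6 12 7 18 20 19 14 15 17 22
j→4, i→5; i≥j, return j=4. arr = 9 10 6 12 7 18 20 19 14 15 17 22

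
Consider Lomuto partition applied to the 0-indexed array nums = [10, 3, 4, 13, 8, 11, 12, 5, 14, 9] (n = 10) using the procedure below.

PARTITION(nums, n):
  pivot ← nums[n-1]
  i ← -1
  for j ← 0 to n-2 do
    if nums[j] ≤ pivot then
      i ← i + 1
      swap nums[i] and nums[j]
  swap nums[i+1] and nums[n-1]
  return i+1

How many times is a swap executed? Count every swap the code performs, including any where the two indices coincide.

pivot=9, i=-1
j=0: 10>9, skip
j=1: 3≤9, i=0, swap(0,1) ⇒ [3, 10, 4, 13, 8, 11, 12, 5, 14, 9]
j=2: 4≤9, i=1, swap(1,2) ⇒ [3, 4, 10, 13, 8, 11, 12, 5, 14, 9]
j=3: 13>9, skip
j=4: 8≤9, i=2, swap(2,4) ⇒ [3, 4, 8, 13, 10, 11, 12, 5, 14, 9]
j=5: 11>9, skip
j=6: 12>9, skip
j=7: 5≤9, i=3, swap(3,7) ⇒ [3, 4, 8, 5, 10, 11, 12, 13, 14, 9]
j=8: 14>9, skip
swap(4,9) ⇒ [3, 4, 8, 5, 9, 11, 12, 13, 14, 10]; return 4

5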